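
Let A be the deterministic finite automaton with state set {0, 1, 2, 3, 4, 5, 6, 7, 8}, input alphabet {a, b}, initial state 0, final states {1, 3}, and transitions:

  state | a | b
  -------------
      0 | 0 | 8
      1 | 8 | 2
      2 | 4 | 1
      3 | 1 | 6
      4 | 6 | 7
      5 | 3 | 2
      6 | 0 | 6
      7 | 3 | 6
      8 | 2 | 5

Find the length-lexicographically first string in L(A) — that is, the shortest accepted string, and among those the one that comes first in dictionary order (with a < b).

bab

A breadth-first search from 0 reaches an accepting state first via the path 0 → 8 → 2 → 1 on input bab.
No string of length < 3 is accepted (BFS exhausts all shorter strings without reaching an accepting state), and bab is the lexicographically least accepting string of length 3.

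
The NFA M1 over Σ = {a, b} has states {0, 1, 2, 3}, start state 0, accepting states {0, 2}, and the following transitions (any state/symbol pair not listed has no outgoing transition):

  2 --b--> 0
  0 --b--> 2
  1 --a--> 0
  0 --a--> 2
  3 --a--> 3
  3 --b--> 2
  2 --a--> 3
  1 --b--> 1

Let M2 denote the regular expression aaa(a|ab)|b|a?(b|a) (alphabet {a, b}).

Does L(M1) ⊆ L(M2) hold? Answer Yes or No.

The empty string ε is in L(M1) but not in L(M2).
So L(M1) ⊄ L(M2).

No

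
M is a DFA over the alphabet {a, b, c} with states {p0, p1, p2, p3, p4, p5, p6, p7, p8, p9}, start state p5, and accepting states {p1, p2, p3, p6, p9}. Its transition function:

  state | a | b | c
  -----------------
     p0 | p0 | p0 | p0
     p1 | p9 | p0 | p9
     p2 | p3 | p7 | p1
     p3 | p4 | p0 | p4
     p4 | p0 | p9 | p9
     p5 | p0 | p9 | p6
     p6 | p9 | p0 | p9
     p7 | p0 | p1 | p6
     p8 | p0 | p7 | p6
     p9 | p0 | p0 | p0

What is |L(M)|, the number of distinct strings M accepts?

4

The useful subgraph on states {p5, p6, p9} is acyclic, so L(M) is finite; the longest accepting path visits 3 useful states, giving maximum string length 2.
Counting accepting paths from p5 by length: 2 of length 1, 2 of length 2. Total 4.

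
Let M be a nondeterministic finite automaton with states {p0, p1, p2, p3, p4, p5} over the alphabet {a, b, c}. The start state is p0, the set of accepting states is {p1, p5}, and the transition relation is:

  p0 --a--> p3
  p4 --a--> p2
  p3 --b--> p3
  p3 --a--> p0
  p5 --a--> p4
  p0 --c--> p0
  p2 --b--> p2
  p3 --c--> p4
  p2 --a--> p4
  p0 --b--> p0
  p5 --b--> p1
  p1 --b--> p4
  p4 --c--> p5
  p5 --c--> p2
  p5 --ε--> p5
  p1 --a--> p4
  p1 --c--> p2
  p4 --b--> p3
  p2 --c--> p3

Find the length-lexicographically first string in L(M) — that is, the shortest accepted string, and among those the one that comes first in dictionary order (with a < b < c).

acc

A breadth-first search from p0 reaches an accepting state first via the path p0 → p3 → p4 → p5 on input acc.
No string of length < 3 is accepted (BFS exhausts all shorter strings without reaching an accepting state), and acc is the lexicographically least accepting string of length 3.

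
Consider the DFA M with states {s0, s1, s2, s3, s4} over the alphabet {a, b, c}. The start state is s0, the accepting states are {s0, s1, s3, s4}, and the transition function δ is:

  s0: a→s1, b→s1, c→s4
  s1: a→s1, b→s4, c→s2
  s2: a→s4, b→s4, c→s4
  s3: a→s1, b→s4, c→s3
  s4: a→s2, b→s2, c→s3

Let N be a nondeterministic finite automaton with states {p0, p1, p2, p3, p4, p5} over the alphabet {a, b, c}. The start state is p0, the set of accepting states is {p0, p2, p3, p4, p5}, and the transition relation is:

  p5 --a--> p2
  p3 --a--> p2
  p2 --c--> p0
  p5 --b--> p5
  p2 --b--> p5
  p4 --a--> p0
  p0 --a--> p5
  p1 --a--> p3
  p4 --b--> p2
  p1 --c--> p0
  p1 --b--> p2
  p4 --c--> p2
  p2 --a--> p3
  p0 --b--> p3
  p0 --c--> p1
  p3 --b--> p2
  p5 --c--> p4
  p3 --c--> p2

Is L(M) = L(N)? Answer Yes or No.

No

The string c is accepted by M but rejected by N.
So L(M) ≠ L(N).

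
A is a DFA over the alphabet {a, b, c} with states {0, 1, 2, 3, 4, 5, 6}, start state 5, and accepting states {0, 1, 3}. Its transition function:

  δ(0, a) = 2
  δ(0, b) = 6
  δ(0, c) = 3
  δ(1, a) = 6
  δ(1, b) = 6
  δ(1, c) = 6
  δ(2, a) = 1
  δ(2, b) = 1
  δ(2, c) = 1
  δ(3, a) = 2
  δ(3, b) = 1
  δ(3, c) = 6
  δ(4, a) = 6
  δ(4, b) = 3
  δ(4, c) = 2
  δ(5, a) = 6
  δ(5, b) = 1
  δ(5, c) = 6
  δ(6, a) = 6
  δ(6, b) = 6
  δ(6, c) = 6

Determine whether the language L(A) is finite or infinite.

finite

The useful states (reachable from 5 and able to reach an accepting state) are {1, 5}.
Restricted to these states the transition graph has no cycle, so every accepting path has bounded length and L is finite.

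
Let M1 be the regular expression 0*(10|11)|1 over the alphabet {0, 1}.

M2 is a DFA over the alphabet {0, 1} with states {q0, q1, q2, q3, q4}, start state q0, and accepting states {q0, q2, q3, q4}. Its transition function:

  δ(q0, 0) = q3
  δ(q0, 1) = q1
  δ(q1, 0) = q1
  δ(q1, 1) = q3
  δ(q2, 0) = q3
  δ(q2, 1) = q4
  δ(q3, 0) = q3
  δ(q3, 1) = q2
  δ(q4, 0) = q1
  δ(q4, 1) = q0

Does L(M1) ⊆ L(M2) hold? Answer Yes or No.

No

The string 1 is in L(M1) but not in L(M2).
So L(M1) ⊄ L(M2).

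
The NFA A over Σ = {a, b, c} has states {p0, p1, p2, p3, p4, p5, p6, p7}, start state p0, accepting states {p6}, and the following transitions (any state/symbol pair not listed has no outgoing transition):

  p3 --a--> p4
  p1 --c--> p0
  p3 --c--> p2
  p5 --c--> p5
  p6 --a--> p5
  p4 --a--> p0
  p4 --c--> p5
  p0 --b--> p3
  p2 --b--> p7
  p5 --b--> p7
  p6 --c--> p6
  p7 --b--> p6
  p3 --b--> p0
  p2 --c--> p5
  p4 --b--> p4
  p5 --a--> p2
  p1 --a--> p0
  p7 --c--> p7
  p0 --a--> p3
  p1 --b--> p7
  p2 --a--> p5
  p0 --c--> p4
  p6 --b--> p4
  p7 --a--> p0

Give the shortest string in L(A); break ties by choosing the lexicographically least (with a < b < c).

acbb

A breadth-first search from p0 reaches an accepting state first via the path p0 → p3 → p2 → p7 → p6 on input acbb.
No string of length < 4 is accepted (BFS exhausts all shorter strings without reaching an accepting state), and acbb is the lexicographically least accepting string of length 4.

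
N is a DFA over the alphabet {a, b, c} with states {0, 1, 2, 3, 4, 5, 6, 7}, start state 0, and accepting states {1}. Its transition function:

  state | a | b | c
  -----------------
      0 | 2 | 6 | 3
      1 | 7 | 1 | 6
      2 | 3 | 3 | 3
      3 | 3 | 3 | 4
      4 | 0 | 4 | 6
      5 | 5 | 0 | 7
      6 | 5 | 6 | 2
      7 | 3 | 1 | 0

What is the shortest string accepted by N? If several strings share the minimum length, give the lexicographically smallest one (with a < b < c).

bacb

A breadth-first search from 0 reaches an accepting state first via the path 0 → 6 → 5 → 7 → 1 on input bacb.
No string of length < 4 is accepted (BFS exhausts all shorter strings without reaching an accepting state), and bacb is the lexicographically least accepting string of length 4.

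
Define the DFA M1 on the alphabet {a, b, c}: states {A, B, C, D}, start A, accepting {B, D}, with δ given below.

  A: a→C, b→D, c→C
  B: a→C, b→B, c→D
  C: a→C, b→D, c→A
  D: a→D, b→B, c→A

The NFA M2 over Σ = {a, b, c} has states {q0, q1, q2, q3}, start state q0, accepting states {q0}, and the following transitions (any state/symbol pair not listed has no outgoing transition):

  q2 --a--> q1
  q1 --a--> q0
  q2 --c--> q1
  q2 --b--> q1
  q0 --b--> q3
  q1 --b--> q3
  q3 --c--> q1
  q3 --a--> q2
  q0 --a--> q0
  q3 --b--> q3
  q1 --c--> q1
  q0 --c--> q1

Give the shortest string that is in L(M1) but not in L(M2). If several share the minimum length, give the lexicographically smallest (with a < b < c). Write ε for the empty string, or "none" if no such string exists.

b

The string b is accepted by M1 but not by M2.
No shorter string lies in the difference, and b is the lexicographically first length-1 string in L(M1) \ L(M2).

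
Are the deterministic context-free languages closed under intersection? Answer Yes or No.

DCFLs are closed under complement (normalise the DPDA to read all of its input, then flip the verdict). If they were also closed under intersection, De Morgan would make them closed under union; but {aⁿbⁿ : n≥0} and {aⁿb²ⁿ : n≥0} are DCFLs (push the a's; pop one per b, respectively one per two b's) whose union no deterministic PDA accepts: a DPDA for it would have a single run on aⁿb²ⁿ, accepting after the prefix aⁿbⁿ and accepting again after n more b's; an ordinary PDA that simulates it on a's and b's and, at any moment when it is accepting, may switch to reading only a fresh letter c while feeding each c to the simulation as a b, would accept aⁱbʲcᵏ (k≥1) exactly when both aⁱbʲ and aⁱbʲ⁺ᵏ are in the language, i.e. its language intersected with the regular set a*b*c⁺ would be exactly {aⁿbⁿcⁿ : n≥1} — impossible, since context-free languages are closed under intersection with regular sets and {aⁿbⁿcⁿ} is not context-free.

No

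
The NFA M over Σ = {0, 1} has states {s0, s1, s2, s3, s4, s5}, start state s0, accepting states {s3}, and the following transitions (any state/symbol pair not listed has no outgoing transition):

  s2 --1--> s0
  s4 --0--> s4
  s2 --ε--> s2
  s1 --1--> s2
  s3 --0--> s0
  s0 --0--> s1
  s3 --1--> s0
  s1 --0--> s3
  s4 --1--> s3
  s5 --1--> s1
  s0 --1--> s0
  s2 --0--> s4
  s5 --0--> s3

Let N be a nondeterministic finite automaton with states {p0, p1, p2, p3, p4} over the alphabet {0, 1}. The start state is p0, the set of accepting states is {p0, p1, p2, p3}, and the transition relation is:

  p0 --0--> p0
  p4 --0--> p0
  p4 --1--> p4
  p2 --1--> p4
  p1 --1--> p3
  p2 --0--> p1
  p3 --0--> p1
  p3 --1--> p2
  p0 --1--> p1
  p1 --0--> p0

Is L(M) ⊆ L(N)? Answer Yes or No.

Exploring the product automaton M × N from the start pair (s0, p0), following both machines on each input symbol, reaches 14 state pairs: (s0, p0), (s1, p0), (s0, p1), (s3, p0), (s2, p1), (s0, p3), (s4, p0), (s1, p1), (s0, p2), (s3, p1), (s2, p3), (s0, p4), (s4, p1), (s3, p3).
M accepts in {s3} and N accepts in {p0, p1, p2, p3}. The reachable pairs whose M-component is accepting are (s3, p0), (s3, p1), (s3, p3); in each of them the N-component is accepting too, so the product for L(M) \ L(N) (M-component accepting, N-component rejecting) has no reachable accepting pair and the difference is empty.
Hence every string in L(M) is also in L(N).

Yes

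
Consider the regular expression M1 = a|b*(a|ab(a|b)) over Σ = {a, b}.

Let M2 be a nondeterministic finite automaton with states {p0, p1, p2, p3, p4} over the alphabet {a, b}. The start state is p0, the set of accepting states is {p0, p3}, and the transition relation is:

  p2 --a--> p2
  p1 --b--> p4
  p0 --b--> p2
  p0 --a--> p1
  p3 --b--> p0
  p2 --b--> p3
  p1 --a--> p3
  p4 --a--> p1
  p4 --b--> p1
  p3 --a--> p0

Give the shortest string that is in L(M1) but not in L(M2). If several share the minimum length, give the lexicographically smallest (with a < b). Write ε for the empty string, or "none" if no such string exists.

a

The string a is accepted by M1 but not by M2.
No shorter string lies in the difference, and a is the lexicographically first length-1 string in L(M1) \ L(M2).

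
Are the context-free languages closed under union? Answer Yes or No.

Take grammars for L₁ and L₂ with disjoint nonterminals and start symbols S₁, S₂; the grammar with a new start symbol and productions S → S₁ | S₂ generates L₁ ∪ L₂.
So the context-free languages are closed under union.

Yes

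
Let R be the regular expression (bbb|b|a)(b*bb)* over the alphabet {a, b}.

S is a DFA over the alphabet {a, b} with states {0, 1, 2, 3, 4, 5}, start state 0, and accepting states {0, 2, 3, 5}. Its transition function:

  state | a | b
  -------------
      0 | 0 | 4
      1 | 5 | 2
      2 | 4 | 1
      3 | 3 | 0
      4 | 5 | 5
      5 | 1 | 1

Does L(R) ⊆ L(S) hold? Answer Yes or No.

No

The string b is in L(R) but not in L(S).
So L(R) ⊄ L(S).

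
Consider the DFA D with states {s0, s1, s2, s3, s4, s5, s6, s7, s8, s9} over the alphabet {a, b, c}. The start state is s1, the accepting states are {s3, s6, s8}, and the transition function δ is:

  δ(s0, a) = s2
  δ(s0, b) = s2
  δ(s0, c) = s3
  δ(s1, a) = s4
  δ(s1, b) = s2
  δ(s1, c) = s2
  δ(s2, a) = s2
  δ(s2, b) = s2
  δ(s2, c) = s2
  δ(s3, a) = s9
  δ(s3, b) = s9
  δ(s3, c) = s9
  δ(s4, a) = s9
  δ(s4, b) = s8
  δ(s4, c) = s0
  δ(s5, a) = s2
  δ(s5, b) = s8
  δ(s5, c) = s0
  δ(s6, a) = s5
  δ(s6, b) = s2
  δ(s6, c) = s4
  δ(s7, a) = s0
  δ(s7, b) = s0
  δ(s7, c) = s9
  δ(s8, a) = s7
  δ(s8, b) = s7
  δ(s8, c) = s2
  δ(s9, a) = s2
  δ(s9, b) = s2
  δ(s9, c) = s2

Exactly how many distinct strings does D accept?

6

The useful subgraph on states {s0, s1, s3, s4, s7, s8} is acyclic, so L(D) is finite; the longest accepting path visits 6 useful states, giving maximum string length 5.
Counting accepting paths from s1 by length: 1 of length 2, 1 of length 3, 4 of length 5. Total 6.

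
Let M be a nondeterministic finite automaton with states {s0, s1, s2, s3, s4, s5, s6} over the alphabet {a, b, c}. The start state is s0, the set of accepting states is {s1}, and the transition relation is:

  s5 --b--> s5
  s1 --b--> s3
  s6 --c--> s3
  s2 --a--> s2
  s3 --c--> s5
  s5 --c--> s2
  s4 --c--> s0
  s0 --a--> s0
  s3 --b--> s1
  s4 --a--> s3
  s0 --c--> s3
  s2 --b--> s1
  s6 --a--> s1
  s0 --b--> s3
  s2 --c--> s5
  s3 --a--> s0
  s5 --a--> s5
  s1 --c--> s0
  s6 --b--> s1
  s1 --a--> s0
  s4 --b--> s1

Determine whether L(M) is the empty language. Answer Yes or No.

The string bb is accepted: the run s0 → s3 → s1 ends in the accepting state s1.
Since at least one string is accepted, L(M) is not empty.

No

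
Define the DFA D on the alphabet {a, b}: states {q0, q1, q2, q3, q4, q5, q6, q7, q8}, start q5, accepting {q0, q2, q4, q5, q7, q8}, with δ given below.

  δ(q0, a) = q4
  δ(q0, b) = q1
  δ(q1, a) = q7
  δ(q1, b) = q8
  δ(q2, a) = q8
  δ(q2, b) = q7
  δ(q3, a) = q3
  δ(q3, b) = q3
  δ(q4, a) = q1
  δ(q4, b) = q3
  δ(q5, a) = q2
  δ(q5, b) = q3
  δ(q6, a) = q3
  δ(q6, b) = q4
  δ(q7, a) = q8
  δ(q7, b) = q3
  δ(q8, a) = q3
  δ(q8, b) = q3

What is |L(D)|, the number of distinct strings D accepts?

5

The useful subgraph on states {q2, q5, q7, q8} is acyclic, so L(D) is finite; the longest accepting path visits 4 useful states, giving maximum string length 3.
Counting accepting paths from q5 by length: 1 of length 0, 1 of length 1, 2 of length 2, 1 of length 3. Total 5.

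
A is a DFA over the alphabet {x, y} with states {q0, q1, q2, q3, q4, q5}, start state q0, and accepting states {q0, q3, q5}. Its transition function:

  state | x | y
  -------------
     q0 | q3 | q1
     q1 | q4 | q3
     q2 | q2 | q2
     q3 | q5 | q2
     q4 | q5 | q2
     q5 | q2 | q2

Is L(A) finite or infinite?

finite

The useful states (reachable from q0 and able to reach an accepting state) are {q0, q1, q3, q4, q5}.
Restricted to these states the transition graph has no cycle, so every accepting path has bounded length and L is finite.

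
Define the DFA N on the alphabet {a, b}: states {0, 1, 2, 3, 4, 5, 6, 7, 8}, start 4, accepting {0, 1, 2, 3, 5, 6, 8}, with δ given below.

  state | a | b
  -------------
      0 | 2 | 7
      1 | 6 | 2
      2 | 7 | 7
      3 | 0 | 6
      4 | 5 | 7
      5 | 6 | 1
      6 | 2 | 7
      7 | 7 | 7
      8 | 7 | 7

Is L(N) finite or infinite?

finite

The useful states (reachable from 4 and able to reach an accepting state) are {1, 2, 4, 5, 6}.
Restricted to these states the transition graph has no cycle, so every accepting path has bounded length and L is finite.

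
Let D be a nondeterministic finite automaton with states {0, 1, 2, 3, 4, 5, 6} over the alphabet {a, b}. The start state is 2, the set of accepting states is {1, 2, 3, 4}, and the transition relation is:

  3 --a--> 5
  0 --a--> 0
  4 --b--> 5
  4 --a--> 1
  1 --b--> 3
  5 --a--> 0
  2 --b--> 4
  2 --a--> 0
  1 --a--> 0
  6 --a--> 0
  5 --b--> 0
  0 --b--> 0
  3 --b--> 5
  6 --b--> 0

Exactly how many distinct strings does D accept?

4

The useful subgraph on states {1, 2, 3, 4} is acyclic, so L(D) is finite; the longest accepting path visits 4 useful states, giving maximum string length 3.
Counting accepting paths from 2 by length: 1 of length 0, 1 of length 1, 1 of length 2, 1 of length 3. Total 4.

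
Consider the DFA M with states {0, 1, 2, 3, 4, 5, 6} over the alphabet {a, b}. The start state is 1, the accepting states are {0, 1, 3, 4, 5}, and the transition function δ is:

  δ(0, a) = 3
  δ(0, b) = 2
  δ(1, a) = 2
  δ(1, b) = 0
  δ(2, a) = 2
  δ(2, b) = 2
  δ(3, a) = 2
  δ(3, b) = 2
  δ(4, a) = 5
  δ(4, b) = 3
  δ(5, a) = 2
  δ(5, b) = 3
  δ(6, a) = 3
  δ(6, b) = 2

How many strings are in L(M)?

3

The useful subgraph on states {0, 1, 3} is acyclic, so L(M) is finite; the longest accepting path visits 3 useful states, giving maximum string length 2.
Counting accepting paths from 1 by length: 1 of length 0, 1 of length 1, 1 of length 2. Total 3.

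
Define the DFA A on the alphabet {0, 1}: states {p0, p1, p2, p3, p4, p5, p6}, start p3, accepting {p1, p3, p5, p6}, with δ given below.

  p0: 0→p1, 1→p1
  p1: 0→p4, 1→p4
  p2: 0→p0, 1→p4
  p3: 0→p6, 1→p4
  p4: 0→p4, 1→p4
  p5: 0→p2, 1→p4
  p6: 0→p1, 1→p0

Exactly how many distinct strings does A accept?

5

The useful subgraph on states {p0, p1, p3, p6} is acyclic, so L(A) is finite; the longest accepting path visits 4 useful states, giving maximum string length 3.
Counting accepting paths from p3 by length: 1 of length 0, 1 of length 1, 1 of length 2, 2 of length 3. Total 5.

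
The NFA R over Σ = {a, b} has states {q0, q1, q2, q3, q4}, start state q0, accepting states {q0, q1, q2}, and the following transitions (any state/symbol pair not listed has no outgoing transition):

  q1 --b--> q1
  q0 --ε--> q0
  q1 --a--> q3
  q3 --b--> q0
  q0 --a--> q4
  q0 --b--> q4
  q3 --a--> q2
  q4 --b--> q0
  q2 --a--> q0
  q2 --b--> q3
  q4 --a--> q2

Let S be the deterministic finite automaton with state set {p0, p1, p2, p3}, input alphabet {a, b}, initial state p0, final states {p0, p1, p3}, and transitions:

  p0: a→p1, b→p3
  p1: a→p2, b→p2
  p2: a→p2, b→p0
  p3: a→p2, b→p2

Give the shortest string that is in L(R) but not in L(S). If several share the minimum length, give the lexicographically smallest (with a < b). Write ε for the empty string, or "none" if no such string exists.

aa

The string aa is accepted by R but not by S.
No shorter string lies in the difference, and aa is the lexicographically first length-2 string in L(R) \ L(S).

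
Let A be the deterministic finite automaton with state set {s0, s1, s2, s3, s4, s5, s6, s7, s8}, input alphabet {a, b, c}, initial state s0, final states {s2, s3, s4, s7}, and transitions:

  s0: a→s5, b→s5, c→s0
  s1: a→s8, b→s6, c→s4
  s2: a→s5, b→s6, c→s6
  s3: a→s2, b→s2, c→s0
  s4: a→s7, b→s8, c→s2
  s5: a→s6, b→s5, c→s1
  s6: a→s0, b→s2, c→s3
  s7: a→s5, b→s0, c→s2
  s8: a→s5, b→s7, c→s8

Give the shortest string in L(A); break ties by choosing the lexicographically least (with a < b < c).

A breadth-first search from s0 reaches an accepting state first via the path s0 → s5 → s6 → s2 on input aab.
No string of length < 3 is accepted (BFS exhausts all shorter strings without reaching an accepting state), and aab is the lexicographically least accepting string of length 3.

aab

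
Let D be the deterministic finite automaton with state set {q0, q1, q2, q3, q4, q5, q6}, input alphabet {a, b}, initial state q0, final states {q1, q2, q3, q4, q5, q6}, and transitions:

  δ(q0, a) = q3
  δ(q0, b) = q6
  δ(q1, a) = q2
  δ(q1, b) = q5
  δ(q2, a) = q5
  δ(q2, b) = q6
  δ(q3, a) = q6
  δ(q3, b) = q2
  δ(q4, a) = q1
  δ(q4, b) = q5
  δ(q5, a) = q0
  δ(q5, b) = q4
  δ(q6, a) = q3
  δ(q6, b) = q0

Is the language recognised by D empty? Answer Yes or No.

No

The string a is accepted: the run q0 → q3 ends in the accepting state q3.
Since at least one string is accepted, L(D) is not empty.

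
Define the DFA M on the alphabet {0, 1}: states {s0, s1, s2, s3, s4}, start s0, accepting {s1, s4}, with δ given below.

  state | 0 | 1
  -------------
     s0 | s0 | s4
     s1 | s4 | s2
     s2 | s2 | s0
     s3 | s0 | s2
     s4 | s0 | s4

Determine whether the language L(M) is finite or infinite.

State s0 is reachable from the start and can reach an accepting state, and it lies on the cycle s0 → s0.
Traversing that cycle any number of times yields accepted strings of unbounded length, so the language is infinite.

infinite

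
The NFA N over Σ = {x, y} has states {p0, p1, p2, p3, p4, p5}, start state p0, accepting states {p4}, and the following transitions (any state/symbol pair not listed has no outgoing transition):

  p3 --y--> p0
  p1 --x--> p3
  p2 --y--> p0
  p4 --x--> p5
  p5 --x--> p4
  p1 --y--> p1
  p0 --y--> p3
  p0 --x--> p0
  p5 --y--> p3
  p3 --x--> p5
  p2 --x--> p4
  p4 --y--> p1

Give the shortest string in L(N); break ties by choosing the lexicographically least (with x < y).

yxx

A breadth-first search from p0 reaches an accepting state first via the path p0 → p3 → p5 → p4 on input yxx.
No string of length < 3 is accepted (BFS exhausts all shorter strings without reaching an accepting state), and yxx is the lexicographically least accepting string of length 3.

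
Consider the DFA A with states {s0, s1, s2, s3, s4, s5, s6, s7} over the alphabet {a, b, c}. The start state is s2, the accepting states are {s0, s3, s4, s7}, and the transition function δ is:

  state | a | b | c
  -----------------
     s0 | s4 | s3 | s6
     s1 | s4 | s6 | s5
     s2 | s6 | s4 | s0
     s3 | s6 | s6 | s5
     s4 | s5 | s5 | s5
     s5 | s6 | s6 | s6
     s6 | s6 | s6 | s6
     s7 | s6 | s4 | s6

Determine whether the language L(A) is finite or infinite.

The useful states (reachable from s2 and able to reach an accepting state) are {s0, s2, s3, s4}.
Restricted to these states the transition graph has no cycle, so every accepting path has bounded length and L is finite.

finite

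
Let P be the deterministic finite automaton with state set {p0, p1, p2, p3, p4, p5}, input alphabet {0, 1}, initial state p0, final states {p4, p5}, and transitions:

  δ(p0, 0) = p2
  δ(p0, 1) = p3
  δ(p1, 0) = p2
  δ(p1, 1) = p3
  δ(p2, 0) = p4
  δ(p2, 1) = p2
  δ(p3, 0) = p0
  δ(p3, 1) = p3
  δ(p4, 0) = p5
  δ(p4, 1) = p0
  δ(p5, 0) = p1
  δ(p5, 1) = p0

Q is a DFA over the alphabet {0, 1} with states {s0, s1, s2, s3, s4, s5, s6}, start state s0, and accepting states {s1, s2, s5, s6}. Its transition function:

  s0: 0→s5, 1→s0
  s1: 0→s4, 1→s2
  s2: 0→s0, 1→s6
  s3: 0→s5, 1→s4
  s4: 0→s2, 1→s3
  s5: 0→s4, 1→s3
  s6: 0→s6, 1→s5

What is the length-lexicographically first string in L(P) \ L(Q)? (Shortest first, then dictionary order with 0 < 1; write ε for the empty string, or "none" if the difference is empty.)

The string 00 is accepted by P but not by Q.
No shorter string lies in the difference, and 00 is the lexicographically first length-2 string in L(P) \ L(Q).

00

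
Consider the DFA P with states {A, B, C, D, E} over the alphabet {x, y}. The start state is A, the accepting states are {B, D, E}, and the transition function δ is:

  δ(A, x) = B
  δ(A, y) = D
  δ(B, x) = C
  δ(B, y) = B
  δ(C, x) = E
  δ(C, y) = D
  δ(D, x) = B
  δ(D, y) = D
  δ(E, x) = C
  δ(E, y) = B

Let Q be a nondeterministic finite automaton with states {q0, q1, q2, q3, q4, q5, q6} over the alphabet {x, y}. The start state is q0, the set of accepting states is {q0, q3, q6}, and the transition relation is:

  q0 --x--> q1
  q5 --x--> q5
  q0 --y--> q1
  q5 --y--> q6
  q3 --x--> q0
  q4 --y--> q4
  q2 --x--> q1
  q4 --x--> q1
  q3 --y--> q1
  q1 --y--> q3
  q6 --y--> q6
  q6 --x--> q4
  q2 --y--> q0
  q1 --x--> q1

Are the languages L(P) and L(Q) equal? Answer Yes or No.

No

The string x is accepted by P but rejected by Q.
So L(P) ≠ L(Q).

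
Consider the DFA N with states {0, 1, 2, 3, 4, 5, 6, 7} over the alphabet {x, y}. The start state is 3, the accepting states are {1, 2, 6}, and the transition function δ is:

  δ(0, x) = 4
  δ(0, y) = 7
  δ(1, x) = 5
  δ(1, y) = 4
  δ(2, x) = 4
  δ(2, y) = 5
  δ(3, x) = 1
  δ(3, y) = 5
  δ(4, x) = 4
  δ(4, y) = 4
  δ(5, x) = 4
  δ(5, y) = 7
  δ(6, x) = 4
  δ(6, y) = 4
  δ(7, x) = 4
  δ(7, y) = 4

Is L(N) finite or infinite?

finite

The useful states (reachable from 3 and able to reach an accepting state) are {1, 3}.
Restricted to these states the transition graph has no cycle, so every accepting path has bounded length and L is finite.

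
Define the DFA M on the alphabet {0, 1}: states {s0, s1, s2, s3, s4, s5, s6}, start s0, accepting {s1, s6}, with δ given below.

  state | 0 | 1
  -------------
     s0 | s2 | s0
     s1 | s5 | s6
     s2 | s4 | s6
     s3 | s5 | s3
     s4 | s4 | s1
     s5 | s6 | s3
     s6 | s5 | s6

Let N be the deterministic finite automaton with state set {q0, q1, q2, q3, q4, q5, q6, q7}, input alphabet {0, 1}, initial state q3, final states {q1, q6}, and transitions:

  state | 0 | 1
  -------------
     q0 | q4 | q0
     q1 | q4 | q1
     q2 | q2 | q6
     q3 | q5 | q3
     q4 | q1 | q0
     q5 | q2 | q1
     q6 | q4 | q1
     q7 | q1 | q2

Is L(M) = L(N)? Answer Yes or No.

Yes

Exploring the product automaton M × N from the start pair (s0, q3), following both machines on each input symbol, reaches 7 state pairs: (s0, q3), (s2, q5), (s4, q2), (s6, q1), (s1, q6), (s5, q4), (s3, q0).
M accepts in {s1, s6} and N accepts in {q1, q6}. In every reachable pair the two components are either both accepting — (s6, q1), (s1, q6) — or both non-accepting, so no string is accepted by exactly one of the machines: L(M) \ L(N) and L(N) \ L(M) are both empty.
Hence every string is accepted by M iff it is accepted by N, and the two languages coincide.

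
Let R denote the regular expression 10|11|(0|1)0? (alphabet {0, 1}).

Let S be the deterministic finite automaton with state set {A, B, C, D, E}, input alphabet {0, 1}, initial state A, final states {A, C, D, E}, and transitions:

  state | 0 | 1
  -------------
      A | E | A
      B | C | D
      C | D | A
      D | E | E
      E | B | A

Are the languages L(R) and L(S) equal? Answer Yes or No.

The string 00 is accepted by R but rejected by S.
So L(R) ≠ L(S).

No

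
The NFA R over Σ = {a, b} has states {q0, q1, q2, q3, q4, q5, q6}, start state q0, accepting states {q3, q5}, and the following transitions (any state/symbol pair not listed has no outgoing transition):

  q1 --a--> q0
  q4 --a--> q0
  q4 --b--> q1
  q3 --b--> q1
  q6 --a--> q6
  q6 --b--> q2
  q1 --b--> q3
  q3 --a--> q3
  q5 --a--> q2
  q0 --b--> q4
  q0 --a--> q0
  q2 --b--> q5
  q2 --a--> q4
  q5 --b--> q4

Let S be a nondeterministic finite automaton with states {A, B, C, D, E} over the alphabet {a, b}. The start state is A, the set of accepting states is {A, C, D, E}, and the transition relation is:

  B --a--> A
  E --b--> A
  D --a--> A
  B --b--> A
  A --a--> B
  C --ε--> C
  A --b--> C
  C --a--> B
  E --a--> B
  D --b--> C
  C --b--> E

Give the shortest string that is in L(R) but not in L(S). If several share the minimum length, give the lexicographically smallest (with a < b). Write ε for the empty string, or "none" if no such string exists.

The string bbba is accepted by R but not by S.
No shorter string lies in the difference, and bbba is the lexicographically first length-4 string in L(R) \ L(S).

bbba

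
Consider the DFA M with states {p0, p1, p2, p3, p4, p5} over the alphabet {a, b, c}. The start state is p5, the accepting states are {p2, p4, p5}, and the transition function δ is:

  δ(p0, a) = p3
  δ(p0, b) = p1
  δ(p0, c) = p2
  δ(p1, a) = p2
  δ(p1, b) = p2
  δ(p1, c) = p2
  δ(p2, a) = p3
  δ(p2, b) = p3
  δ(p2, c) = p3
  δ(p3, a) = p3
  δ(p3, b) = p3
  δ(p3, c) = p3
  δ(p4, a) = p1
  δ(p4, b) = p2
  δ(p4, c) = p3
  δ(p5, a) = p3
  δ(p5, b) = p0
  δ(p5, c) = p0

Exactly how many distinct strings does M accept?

The useful subgraph on states {p0, p1, p2, p5} is acyclic, so L(M) is finite; the longest accepting path visits 4 useful states, giving maximum string length 3.
Counting accepting paths from p5 by length: 1 of length 0, 2 of length 2, 6 of length 3. Total 9.

9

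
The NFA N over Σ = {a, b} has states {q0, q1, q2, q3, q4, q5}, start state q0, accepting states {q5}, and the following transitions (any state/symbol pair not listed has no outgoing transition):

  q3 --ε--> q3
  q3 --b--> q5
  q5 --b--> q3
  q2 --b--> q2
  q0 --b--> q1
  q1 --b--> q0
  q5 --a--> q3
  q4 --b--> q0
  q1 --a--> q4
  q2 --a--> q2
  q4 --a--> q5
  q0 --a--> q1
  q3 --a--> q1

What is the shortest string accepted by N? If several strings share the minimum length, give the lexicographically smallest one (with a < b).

A breadth-first search from q0 reaches an accepting state first via the path q0 → q1 → q4 → q5 on input aaa.
No string of length < 3 is accepted (BFS exhausts all shorter strings without reaching an accepting state), and aaa is the lexicographically least accepting string of length 3.

aaa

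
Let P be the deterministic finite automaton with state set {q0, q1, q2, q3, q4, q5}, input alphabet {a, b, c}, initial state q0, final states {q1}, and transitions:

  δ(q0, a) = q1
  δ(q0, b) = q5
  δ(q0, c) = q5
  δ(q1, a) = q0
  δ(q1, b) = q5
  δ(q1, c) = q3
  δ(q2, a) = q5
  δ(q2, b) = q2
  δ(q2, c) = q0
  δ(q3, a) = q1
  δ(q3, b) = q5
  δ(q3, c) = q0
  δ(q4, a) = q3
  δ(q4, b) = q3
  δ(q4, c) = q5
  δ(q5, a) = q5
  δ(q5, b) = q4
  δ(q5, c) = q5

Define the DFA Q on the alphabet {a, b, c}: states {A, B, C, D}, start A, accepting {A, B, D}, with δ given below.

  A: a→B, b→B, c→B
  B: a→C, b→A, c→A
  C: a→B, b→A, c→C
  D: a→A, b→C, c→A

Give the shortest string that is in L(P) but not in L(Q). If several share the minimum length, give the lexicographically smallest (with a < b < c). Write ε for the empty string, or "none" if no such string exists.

acca

The string acca is accepted by P but not by Q.
No shorter string lies in the difference, and acca is the lexicographically first length-4 string in L(P) \ L(Q).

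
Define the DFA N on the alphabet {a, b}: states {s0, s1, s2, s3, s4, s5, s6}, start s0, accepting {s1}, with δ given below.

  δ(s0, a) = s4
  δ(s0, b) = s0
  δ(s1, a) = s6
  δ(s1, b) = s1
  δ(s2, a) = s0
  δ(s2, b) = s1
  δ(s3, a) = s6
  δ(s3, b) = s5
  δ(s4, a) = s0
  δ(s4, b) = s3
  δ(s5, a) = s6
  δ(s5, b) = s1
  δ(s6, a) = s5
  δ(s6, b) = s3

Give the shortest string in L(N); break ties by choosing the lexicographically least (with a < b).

abbb

A breadth-first search from s0 reaches an accepting state first via the path s0 → s4 → s3 → s5 → s1 on input abbb.
No string of length < 4 is accepted (BFS exhausts all shorter strings without reaching an accepting state), and abbb is the lexicographically least accepting string of length 4.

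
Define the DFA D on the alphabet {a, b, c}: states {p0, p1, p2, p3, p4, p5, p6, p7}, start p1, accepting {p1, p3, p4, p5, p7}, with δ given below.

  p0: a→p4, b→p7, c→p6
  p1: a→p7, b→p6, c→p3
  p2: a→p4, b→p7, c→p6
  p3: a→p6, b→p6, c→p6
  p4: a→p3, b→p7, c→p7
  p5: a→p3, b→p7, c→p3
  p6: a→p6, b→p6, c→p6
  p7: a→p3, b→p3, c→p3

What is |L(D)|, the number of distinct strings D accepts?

6

The useful subgraph on states {p1, p3, p7} is acyclic, so L(D) is finite; the longest accepting path visits 3 useful states, giving maximum string length 2.
Counting accepting paths from p1 by length: 1 of length 0, 2 of length 1, 3 of length 2. Total 6.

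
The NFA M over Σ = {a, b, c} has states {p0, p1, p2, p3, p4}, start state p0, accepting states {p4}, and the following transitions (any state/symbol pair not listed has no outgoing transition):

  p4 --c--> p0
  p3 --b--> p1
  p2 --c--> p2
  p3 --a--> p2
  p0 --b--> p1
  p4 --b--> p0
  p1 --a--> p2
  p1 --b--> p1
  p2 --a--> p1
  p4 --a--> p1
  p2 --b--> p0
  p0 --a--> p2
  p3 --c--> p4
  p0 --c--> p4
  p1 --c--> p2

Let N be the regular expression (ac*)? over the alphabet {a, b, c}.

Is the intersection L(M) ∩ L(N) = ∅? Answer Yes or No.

Converting the expression N to a DFA (subset construction, then merging equivalent states) gives the minimal DFA with states {n0, n1, n2}, start state n0, accepting states {n0, n1} and transitions n0: a→n1, b→n2, c→n2; n1: a→n2, b→n2, c→n1; n2: a→n2, b→n2, c→n2.
Exploring the product automaton M × N from the start pair (p0, n0), following both machines on each input symbol, reaches 6 state pairs: (p0, n0), (p2, n1), (p1, n2), (p4, n2), (p0, n2), (p2, n2).
M accepts in {p4} and N accepts in {n0, n1}; no reachable pair has both components accepting, so no string drives both machines to acceptance simultaneously and L(M) ∩ L(N) = ∅.
So no string is accepted by both, and the intersection is empty.

Yes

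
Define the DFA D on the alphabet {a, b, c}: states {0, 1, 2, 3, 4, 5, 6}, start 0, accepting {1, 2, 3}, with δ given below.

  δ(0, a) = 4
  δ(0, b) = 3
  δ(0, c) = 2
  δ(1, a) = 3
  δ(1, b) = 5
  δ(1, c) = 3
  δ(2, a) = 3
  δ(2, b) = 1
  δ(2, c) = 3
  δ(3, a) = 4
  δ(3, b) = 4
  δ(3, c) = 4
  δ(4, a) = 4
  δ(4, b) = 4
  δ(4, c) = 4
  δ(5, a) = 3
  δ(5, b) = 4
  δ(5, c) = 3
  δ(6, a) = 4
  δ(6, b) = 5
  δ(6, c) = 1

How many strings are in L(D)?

9

The useful subgraph on states {0, 1, 2, 3, 5} is acyclic, so L(D) is finite; the longest accepting path visits 5 useful states, giving maximum string length 4.
Counting accepting paths from 0 by length: 2 of length 1, 3 of length 2, 2 of length 3, 2 of length 4. Total 9.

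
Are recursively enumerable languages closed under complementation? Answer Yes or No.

No

If both L and its complement were r.e., running the two recognisers in parallel would decide L, so L would be recursive; but there are r.e. languages that are not recursive (e.g. the halting problem), and their complements are therefore not r.e.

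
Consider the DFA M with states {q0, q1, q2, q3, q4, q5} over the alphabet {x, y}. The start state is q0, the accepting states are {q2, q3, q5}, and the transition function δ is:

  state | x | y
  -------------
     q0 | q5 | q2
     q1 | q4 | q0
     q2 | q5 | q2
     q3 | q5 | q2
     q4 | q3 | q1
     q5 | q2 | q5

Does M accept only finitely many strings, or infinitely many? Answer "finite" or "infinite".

State q2 is reachable from the start and can reach an accepting state, and it lies on the cycle q2 → q2.
Traversing that cycle any number of times yields accepted strings of unbounded length, so the language is infinite.

infinite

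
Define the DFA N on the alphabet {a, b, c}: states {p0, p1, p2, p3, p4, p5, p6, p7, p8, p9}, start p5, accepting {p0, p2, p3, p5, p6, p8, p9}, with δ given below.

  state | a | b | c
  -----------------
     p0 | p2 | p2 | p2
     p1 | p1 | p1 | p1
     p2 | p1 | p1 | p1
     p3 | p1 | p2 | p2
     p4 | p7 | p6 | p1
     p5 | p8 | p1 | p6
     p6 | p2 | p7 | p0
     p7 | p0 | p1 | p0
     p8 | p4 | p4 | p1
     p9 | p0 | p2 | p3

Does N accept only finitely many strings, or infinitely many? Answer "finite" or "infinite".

The useful states (reachable from p5 and able to reach an accepting state) are {p0, p2, p4, p5, p6, p7, p8}.
Restricted to these states the transition graph has no cycle, so every accepting path has bounded length and L is finite.

finite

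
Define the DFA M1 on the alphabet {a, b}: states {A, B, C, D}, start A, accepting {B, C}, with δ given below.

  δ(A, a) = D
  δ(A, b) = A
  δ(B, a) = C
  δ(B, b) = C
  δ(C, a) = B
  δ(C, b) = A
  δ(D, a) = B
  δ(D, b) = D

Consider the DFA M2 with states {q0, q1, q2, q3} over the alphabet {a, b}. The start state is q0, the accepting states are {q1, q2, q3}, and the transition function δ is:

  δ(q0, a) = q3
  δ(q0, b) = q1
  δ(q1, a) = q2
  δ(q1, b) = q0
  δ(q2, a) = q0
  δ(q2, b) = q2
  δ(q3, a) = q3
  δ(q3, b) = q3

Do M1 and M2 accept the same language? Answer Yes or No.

No

The string baa is accepted by M1 but rejected by M2.
So L(M1) ≠ L(M2).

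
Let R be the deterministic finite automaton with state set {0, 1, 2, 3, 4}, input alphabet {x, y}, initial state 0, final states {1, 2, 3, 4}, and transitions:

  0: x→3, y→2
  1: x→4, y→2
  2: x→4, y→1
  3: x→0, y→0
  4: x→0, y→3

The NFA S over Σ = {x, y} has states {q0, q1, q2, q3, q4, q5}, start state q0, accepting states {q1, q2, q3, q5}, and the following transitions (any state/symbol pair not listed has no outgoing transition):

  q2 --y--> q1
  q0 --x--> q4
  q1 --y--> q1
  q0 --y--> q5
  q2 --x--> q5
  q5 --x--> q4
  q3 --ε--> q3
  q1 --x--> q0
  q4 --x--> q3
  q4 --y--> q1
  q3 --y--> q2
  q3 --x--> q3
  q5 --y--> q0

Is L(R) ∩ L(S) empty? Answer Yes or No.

No

The string y is accepted by both R and S.
Hence L(R) ∩ L(S) ≠ ∅.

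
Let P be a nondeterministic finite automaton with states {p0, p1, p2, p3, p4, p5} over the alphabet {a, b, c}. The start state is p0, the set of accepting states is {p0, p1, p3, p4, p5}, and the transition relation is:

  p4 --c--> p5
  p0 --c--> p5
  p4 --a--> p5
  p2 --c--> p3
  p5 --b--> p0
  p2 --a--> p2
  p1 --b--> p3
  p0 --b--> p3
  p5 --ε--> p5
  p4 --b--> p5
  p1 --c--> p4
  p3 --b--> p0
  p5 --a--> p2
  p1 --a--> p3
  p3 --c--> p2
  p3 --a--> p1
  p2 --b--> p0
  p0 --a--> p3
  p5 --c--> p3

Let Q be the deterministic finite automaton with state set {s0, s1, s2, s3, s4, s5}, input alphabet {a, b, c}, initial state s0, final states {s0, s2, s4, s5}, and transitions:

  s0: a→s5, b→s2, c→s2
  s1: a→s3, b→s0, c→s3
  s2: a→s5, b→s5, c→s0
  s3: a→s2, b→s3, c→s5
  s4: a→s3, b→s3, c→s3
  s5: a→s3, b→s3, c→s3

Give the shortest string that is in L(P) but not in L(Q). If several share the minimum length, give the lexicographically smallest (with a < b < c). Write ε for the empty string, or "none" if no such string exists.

The string aa is accepted by P but not by Q.
No shorter string lies in the difference, and aa is the lexicographically first length-2 string in L(P) \ L(Q).

aa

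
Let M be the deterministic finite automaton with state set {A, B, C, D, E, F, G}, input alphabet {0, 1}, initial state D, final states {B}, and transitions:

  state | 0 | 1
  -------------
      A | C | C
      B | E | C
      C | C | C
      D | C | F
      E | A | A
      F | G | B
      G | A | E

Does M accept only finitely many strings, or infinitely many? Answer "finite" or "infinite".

finite

The useful states (reachable from D and able to reach an accepting state) are {B, D, F}.
Restricted to these states the transition graph has no cycle, so every accepting path has bounded length and L is finite.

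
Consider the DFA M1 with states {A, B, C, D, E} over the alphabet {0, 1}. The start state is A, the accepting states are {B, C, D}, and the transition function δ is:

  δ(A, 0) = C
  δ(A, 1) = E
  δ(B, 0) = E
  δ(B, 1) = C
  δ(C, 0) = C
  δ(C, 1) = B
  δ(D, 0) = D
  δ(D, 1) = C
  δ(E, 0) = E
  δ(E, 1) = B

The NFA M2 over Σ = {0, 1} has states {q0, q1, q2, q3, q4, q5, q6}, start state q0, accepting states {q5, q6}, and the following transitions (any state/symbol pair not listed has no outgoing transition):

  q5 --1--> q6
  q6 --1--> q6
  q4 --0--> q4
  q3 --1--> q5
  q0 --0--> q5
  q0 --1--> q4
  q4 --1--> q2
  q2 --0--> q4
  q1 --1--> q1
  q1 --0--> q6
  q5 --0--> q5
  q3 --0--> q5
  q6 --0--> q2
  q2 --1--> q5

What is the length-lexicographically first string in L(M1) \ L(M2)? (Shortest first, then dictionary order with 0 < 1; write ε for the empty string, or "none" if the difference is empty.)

The string 11 is accepted by M1 but not by M2.
No shorter string lies in the difference, and 11 is the lexicographically first length-2 string in L(M1) \ L(M2).

11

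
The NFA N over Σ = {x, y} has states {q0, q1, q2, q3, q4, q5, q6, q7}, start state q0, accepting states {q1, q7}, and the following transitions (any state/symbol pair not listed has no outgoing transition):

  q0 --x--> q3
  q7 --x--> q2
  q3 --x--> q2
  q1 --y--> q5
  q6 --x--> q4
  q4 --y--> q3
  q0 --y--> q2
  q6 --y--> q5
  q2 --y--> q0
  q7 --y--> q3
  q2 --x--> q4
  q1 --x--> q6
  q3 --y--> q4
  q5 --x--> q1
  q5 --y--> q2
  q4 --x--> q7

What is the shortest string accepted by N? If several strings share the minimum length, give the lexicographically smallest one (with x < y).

xyx

A breadth-first search from q0 reaches an accepting state first via the path q0 → q3 → q4 → q7 on input xyx.
No string of length < 3 is accepted (BFS exhausts all shorter strings without reaching an accepting state), and xyx is the lexicographically least accepting string of length 3.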